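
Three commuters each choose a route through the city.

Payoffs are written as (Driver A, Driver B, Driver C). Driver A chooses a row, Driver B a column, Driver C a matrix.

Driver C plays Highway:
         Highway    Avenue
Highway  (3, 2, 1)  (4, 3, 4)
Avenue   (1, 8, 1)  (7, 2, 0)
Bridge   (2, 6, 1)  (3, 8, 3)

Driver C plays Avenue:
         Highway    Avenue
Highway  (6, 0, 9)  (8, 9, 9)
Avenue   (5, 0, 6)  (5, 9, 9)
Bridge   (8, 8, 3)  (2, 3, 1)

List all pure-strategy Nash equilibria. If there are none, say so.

(Highway, Highway, Highway): Driver B can switch to Avenue (2 → 3). Not NE.
(Highway, Highway, Avenue): Driver A can switch to Bridge (6 → 8). Not NE.
(Highway, Avenue, Highway): Driver A can switch to Avenue (4 → 7). Not NE.
(Highway, Avenue, Avenue): Driver A gets 8, best alternative 5; Driver B gets 9, best alternative 0; Driver C gets 9, best alternative 4. No profitable deviation — NE.
(Avenue, Highway, Highway): Driver A can switch to Highway (1 → 3). Not NE.
(Avenue, Highway, Avenue): Driver A can switch to Highway (5 → 6). Not NE.
(Avenue, Avenue, Highway): Driver B can switch to Highway (2 → 8). Not NE.
(Avenue, Avenue, Avenue): Driver A can switch to Highway (5 → 8). Not NE.
(Bridge, Highway, Highway): Driver A can switch to Highway (2 → 3). Not NE.
(Bridge, Highway, Avenue): Driver A gets 8, best alternative 6; Driver B gets 8, best alternative 3; Driver C gets 3, best alternative 1. No profitable deviation — NE.
(Bridge, Avenue, Highway): Driver A can switch to Highway (3 → 4). Not NE.
(Bridge, Avenue, Avenue): Driver A can switch to Highway (2 → 8). Not NE.

Pure-strategy Nash equilibria: (Highway, Avenue, Avenue) and (Bridge, Highway, Avenue)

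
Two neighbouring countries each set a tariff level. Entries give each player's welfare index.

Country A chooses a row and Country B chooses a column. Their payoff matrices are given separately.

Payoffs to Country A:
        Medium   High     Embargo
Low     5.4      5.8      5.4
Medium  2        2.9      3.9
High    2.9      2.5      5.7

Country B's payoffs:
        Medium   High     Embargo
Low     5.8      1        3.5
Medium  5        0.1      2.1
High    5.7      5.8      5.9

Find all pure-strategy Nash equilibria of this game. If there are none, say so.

(Low, Medium), (High, Embargo)

For each strategy profile, look for a profitable unilateral deviation.
(Low, Medium): Country A gets 5.4, best alternative 2.9; Country B gets 5.8, best alternative 3.5. No profitable deviation — NE.
(Low, High): Country B can switch to Medium (1 → 5.8). Not NE.
(Low, Embargo): Country A can switch to High (5.4 → 5.7). Not NE.
(Medium, Medium): Country A can switch to Low (2 → 5.4). Not NE.
(Medium, High): Country A can switch to Low (2.9 → 5.8). Not NE.
(Medium, Embargo): Country A can switch to Low (3.9 → 5.4). Not NE.
(High, Medium): Country A can switch to Low (2.9 → 5.4). Not NE.
(High, High): Country A can switch to Low (2.5 → 5.8). Not NE.
(High, Embargo): Country A gets 5.7, best alternative 5.4; Country B gets 5.9, best alternative 5.8. No profitable deviation — NE.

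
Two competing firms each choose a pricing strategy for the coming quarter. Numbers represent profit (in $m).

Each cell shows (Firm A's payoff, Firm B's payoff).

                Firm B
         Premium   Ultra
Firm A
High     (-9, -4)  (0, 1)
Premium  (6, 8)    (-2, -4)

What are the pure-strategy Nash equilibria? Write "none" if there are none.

Pure-strategy Nash equilibria: (High, Ultra) and (Premium, Premium)

Check each profile: it is a Nash equilibrium iff no player can strictly gain by switching unilaterally.
(High, Premium): Firm A can switch to Premium (-9 → 6). Not NE.
(High, Ultra): Firm A gets 0, best alternative -2; Firm B gets 1, best alternative -4. No profitable deviation — NE.
(Premium, Premium): Firm A gets 6, best alternative -9; Firm B gets 8, best alternative -4. No profitable deviation — NE.
(Premium, Ultra): Firm A can switch to High (-2 → 0). Not NE.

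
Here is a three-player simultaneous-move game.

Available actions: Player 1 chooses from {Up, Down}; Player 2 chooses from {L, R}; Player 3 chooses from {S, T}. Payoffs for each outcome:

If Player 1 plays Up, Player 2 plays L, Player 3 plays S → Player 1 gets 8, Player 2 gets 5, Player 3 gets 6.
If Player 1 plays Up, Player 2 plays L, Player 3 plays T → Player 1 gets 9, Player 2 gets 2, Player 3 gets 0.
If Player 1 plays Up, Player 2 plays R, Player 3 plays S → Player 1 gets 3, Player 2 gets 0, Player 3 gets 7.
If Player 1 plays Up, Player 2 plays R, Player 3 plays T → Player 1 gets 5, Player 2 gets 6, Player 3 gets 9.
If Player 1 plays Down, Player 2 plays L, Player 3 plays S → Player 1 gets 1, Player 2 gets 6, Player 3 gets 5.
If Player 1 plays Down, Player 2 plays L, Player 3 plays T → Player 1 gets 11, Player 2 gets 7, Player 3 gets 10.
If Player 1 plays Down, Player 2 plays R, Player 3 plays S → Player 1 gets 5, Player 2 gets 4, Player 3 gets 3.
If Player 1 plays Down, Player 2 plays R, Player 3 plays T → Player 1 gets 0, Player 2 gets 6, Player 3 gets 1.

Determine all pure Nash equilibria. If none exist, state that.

For each player, find the best response to each opponent profile; mutual best responses are the pure NE.
Player 1 against (L, S): payoffs 8, 1 → best response Up.
Player 1 against (L, T): payoffs 9, 11 → best response Down.
Player 1 against (R, S): payoffs 3, 5 → best response Down.
Player 1 against (R, T): payoffs 5, 0 → best response Up.
Player 2 against (Up, S): payoffs 5, 0 → best response L.
Player 2 against (Up, T): payoffs 2, 6 → best response R.
Player 2 against (Down, S): payoffs 6, 4 → best response L.
Player 2 against (Down, T): payoffs 7, 6 → best response L.
Player 3 against (Up, L): payoffs 6, 0 → best response S.
Player 3 against (Up, R): payoffs 7, 9 → best response T.
Player 3 against (Down, L): payoffs 5, 10 → best response T.
Player 3 against (Down, R): payoffs 3, 1 → best response S.
Mutual best responses: (Up, L, S); (Up, R, T); (Down, L, T).

The pure Nash equilibria are (Up, L, S), (Up, R, T), (Down, L, T).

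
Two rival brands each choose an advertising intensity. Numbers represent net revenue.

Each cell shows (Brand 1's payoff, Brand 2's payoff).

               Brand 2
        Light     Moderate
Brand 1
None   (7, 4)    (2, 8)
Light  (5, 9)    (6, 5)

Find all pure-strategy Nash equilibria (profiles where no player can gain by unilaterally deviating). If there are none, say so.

This game has no pure Nash equilibrium.

(None, Light): Brand 2 can switch to Moderate (4 → 8). Not NE.
(None, Moderate): Brand 1 can switch to Light (2 → 6). Not NE.
(Light, Light): Brand 1 can switch to None (5 → 7). Not NE.
(Light, Moderate): Brand 2 can switch to Light (5 → 9). Not NE.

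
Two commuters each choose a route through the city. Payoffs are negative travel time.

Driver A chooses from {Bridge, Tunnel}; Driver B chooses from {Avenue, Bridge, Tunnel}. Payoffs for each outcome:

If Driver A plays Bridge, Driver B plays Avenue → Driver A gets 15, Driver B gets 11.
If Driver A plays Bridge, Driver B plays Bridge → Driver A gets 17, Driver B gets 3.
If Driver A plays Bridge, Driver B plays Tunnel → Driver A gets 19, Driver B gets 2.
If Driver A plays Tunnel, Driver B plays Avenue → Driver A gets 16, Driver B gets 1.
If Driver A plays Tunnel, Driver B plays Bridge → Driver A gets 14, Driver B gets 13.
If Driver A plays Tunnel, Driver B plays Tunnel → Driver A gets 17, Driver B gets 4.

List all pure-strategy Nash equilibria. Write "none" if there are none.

No pure-strategy Nash equilibrium.

Driver A against Avenue: payoffs 15, 16 → best response Tunnel.
Driver A against Bridge: payoffs 17, 14 → best response Bridge.
Driver A against Tunnel: payoffs 19, 17 → best response Bridge.
Driver B against Bridge: payoffs 11, 3, 2 → best response Avenue.
Driver B against Tunnel: payoffs 1, 13, 4 → best response Bridge.
No profile is a mutual best response for all players.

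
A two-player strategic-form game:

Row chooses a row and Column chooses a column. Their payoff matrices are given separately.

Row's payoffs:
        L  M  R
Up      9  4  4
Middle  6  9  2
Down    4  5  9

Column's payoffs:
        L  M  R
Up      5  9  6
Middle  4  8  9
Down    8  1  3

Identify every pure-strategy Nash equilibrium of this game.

(Up, L): Column can switch to M (5 → 9). Not NE.
(Up, M): Row can switch to Middle (4 → 9). Not NE.
(Up, R): Row can switch to Down (4 → 9). Not NE.
(Middle, L): Row can switch to Up (6 → 9). Not NE.
(Middle, M): Column can switch to R (8 → 9). Not NE.
(Middle, R): Row can switch to Up (2 → 4). Not NE.
(Down, L): Row can switch to Up (4 → 9). Not NE.
(Down, M): Row can switch to Middle (5 → 9). Not NE.
(The remaining 1 profile has a profitable deviation by the same check.)

No pure-strategy Nash equilibrium.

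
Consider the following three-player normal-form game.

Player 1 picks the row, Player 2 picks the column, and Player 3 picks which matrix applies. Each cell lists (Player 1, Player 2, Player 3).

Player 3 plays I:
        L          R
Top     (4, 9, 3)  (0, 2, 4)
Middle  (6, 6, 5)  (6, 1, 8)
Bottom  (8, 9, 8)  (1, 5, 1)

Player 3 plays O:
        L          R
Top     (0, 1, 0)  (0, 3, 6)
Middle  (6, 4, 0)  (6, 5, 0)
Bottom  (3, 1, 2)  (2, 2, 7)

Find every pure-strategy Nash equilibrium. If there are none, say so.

Check each profile: it is a Nash equilibrium iff no player can strictly gain by switching unilaterally.
(Top, L, I): Player 1 can switch to Middle (4 → 6). Not NE.
(Top, L, O): Player 1 can switch to Middle (0 → 6). Not NE.
(Top, R, I): Player 1 can switch to Middle (0 → 6). Not NE.
(Top, R, O): Player 1 can switch to Middle (0 → 6). Not NE.
(Middle, L, I): Player 1 can switch to Bottom (6 → 8). Not NE.
(Middle, L, O): Player 2 can switch to R (4 → 5). Not NE.
(Middle, R, I): Player 2 can switch to L (1 → 6). Not NE.
(Middle, R, O): Player 3 can switch to I (0 → 8). Not NE.
(Bottom, L, I): Player 1 gets 8, best alternative 6; Player 2 gets 9, best alternative 5; Player 3 gets 8, best alternative 2. No profitable deviation — NE.
(Bottom, L, O): Player 1 can switch to Middle (3 → 6). Not NE.
(Bottom, R, I): Player 1 can switch to Middle (1 → 6). Not NE.
(Bottom, R, O): Player 1 can switch to Middle (2 → 6). Not NE.

Pure NE: (Bottom, L, I)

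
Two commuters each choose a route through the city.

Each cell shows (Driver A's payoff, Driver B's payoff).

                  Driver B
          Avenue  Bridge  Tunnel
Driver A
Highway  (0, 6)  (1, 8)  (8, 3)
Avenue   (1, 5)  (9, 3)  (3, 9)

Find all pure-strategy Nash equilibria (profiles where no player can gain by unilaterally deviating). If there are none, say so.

Driver A against Avenue: payoffs 0, 1 → best response Avenue.
Driver A against Bridge: payoffs 1, 9 → best response Avenue.
Driver A against Tunnel: payoffs 8, 3 → best response Highway.
Driver B against Highway: payoffs 6, 8, 3 → best response Bridge.
Driver B against Avenue: payoffs 5, 3, 9 → best response Tunnel.
No profile is a mutual best response for all players.

none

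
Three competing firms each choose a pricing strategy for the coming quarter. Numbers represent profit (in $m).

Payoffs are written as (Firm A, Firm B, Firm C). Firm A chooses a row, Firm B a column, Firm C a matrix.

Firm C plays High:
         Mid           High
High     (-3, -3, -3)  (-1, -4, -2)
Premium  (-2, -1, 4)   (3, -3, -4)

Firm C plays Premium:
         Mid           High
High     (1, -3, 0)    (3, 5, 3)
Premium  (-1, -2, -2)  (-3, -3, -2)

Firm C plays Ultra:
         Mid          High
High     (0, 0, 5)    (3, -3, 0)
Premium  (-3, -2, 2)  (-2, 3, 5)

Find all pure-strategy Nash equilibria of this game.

(High, Mid, Ultra); (High, High, Premium); (Premium, Mid, High)

(High, Mid, High): Firm A can switch to Premium (-3 → -2). Not NE.
(High, Mid, Premium): Firm B can switch to High (-3 → 5). Not NE.
(High, Mid, Ultra): Firm A gets 0, best alternative -3; Firm B gets 0, best alternative -3; Firm C gets 5, best alternative 0. No profitable deviation — NE.
(High, High, High): Firm A can switch to Premium (-1 → 3). Not NE.
(High, High, Premium): Firm A gets 3, best alternative -3; Firm B gets 5, best alternative -3; Firm C gets 3, best alternative 0. No profitable deviation — NE.
(High, High, Ultra): Firm B can switch to Mid (-3 → 0). Not NE.
(Premium, Mid, High): Firm A gets -2, best alternative -3; Firm B gets -1, best alternative -3; Firm C gets 4, best alternative 2. No profitable deviation — NE.
(Premium, Mid, Premium): Firm A can switch to High (-1 → 1). Not NE.
(Premium, Mid, Ultra): Firm A can switch to High (-3 → 0). Not NE.
(Premium, High, High): Firm B can switch to Mid (-3 → -1). Not NE.
(Premium, High, Premium): Firm A can switch to High (-3 → 3). Not NE.
(The remaining 1 profile has a profitable deviation by the same check.)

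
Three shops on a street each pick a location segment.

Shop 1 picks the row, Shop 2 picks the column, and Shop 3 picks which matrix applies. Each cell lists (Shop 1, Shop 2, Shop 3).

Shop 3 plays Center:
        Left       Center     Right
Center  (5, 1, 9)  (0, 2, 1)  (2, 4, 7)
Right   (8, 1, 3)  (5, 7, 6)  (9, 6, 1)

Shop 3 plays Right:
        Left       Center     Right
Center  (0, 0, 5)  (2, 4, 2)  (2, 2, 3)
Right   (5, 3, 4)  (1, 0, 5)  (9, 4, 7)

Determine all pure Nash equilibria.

Pure-strategy Nash equilibria: (Center, Center, Right) and (Right, Center, Center) and (Right, Right, Right)

(Center, Left, Center): Shop 1 can switch to Right (5 → 8). Not NE.
(Center, Left, Right): Shop 1 can switch to Right (0 → 5). Not NE.
(Center, Center, Center): Shop 1 can switch to Right (0 → 5). Not NE.
(Center, Center, Right): Shop 1 gets 2, best alternative 1; Shop 2 gets 4, best alternative 2; Shop 3 gets 2, best alternative 1. No profitable deviation — NE.
(Center, Right, Center): Shop 1 can switch to Right (2 → 9). Not NE.
(Center, Right, Right): Shop 1 can switch to Right (2 → 9). Not NE.
(Right, Left, Center): Shop 2 can switch to Center (1 → 7). Not NE.
(Right, Left, Right): Shop 2 can switch to Right (3 → 4). Not NE.
(Right, Center, Center): Shop 1 gets 5, best alternative 0; Shop 2 gets 7, best alternative 6; Shop 3 gets 6, best alternative 5. No profitable deviation — NE.
(Right, Center, Right): Shop 1 can switch to Center (1 → 2). Not NE.
(Right, Right, Center): Shop 2 can switch to Center (6 → 7). Not NE.
(Right, Right, Right): Shop 1 gets 9, best alternative 2; Shop 2 gets 4, best alternative 3; Shop 3 gets 7, best alternative 1. No profitable deviation — NE.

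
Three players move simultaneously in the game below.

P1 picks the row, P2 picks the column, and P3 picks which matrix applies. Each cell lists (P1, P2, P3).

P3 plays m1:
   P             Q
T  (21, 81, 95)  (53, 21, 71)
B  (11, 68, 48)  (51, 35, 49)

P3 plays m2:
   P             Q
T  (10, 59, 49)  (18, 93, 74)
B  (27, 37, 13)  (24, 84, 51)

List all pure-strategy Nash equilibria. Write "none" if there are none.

P1 against (P, m1): payoffs 21, 11 → best response T.
P1 against (P, m2): payoffs 10, 27 → best response B.
P1 against (Q, m1): payoffs 53, 51 → best response T.
P1 against (Q, m2): payoffs 18, 24 → best response B.
P2 against (T, m1): payoffs 81, 21 → best response P.
P2 against (T, m2): payoffs 59, 93 → best response Q.
P2 against (B, m1): payoffs 68, 35 → best response P.
P2 against (B, m2): payoffs 37, 84 → best response Q.
P3 against (T, P): payoffs 95, 49 → best response m1.
P3 against (T, Q): payoffs 71, 74 → best response m2.
P3 against (B, P): payoffs 48, 13 → best response m1.
P3 against (B, Q): payoffs 49, 51 → best response m2.
Mutual best responses: (T, P, m1); (B, Q, m2).

Pure-strategy Nash equilibria: (T, P, m1), (B, Q, m2)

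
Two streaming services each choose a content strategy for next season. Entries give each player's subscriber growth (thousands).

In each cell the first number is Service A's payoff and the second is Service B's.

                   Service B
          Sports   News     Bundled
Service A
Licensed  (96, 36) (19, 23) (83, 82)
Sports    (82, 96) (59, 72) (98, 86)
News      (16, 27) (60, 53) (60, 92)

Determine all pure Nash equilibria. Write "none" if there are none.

This game has no pure Nash equilibrium.

Check each profile: it is a Nash equilibrium iff no player can strictly gain by switching unilaterally.
(Licensed, Sports): Service B can switch to Bundled (36 → 82). Not NE.
(Licensed, News): Service A can switch to Sports (19 → 59). Not NE.
(Licensed, Bundled): Service A can switch to Sports (83 → 98). Not NE.
(Sports, Sports): Service A can switch to Licensed (82 → 96). Not NE.
(Sports, News): Service A can switch to News (59 → 60). Not NE.
(Sports, Bundled): Service B can switch to Sports (86 → 96). Not NE.
(News, Sports): Service A can switch to Licensed (16 → 96). Not NE.
(News, News): Service B can switch to Bundled (53 → 92). Not NE.
(The remaining 1 profile has a profitable deviation by the same check.)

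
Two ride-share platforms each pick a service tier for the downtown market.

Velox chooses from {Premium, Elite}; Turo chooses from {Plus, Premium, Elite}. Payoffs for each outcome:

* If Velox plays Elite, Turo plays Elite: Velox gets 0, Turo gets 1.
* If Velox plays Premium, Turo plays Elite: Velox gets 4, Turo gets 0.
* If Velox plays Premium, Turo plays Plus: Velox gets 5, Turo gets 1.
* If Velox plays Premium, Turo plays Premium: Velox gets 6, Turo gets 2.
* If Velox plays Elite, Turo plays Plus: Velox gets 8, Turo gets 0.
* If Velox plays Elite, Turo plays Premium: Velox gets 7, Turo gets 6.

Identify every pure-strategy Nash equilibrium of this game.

(Premium, Plus): Velox can switch to Elite (5 → 8). Not NE.
(Premium, Premium): Velox can switch to Elite (6 → 7). Not NE.
(Premium, Elite): Turo can switch to Plus (0 → 1). Not NE.
(Elite, Plus): Turo can switch to Premium (0 → 6). Not NE.
(Elite, Premium): Velox gets 7, best alternative 6; Turo gets 6, best alternative 1. No profitable deviation — NE.
(Elite, Elite): Velox can switch to Premium (0 → 4). Not NE.

The unique pure-strategy Nash equilibrium is (Elite, Premium).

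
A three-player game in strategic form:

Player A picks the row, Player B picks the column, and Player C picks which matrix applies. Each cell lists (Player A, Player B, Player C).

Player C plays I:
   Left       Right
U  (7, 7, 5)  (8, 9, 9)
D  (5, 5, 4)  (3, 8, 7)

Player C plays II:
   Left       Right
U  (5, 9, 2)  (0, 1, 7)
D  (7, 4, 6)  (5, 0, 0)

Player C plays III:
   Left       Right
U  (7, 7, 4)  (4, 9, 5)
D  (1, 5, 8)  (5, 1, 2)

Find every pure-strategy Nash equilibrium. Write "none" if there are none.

(U, Right, I)

Check each profile: it is a Nash equilibrium iff no player can strictly gain by switching unilaterally.
(U, Left, I): Player B can switch to Right (7 → 9). Not NE.
(U, Left, II): Player A can switch to D (5 → 7). Not NE.
(U, Left, III): Player B can switch to Right (7 → 9). Not NE.
(U, Right, I): Player A gets 8, best alternative 3; Player B gets 9, best alternative 7; Player C gets 9, best alternative 7. No profitable deviation — NE.
(U, Right, II): Player A can switch to D (0 → 5). Not NE.
(U, Right, III): Player A can switch to D (4 → 5). Not NE.
(D, Left, I): Player A can switch to U (5 → 7). Not NE.
(D, Left, II): Player C can switch to III (6 → 8). Not NE.
(D, Left, III): Player A can switch to U (1 → 7). Not NE.
(D, Right, I): Player A can switch to U (3 → 8). Not NE.
(D, Right, II): Player B can switch to Left (0 → 4). Not NE.
(The remaining 1 profile has a profitable deviation by the same check.)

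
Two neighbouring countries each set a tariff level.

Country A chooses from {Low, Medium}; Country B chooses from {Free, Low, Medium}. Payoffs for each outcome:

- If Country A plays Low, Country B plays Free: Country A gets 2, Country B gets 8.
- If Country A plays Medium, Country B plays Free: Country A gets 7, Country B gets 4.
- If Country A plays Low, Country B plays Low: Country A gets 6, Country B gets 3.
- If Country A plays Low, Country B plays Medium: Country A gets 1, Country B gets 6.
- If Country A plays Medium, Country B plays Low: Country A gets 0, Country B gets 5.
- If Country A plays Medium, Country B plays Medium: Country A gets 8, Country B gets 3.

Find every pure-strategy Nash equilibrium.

Mark each player's best response to every combination of opponents' strategies; a profile where every player is best-responding is a pure Nash equilibrium.
Country A against Free: payoffs 2, 7 → best response Medium.
Country A against Low: payoffs 6, 0 → best response Low.
Country A against Medium: payoffs 1, 8 → best response Medium.
Country B against Low: payoffs 8, 3, 6 → best response Free.
Country B against Medium: payoffs 4, 5, 3 → best response Low.
No profile is a mutual best response for all players.

There is no pure-strategy Nash equilibrium.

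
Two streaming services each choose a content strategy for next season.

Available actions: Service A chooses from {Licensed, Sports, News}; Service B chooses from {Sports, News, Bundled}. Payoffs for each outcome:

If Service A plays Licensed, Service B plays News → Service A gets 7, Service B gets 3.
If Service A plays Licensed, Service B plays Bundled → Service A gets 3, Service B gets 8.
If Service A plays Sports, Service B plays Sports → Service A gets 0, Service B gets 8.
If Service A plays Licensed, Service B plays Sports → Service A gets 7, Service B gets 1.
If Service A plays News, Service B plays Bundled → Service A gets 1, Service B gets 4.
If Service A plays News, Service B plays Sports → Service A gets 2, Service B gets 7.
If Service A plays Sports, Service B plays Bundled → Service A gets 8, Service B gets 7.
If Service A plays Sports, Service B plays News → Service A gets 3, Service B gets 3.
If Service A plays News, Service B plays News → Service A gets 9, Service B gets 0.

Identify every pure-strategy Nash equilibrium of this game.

There is no pure-strategy Nash equilibrium.

(Licensed, Sports): Service B can switch to News (1 → 3). Not NE.
(Licensed, News): Service A can switch to News (7 → 9). Not NE.
(Licensed, Bundled): Service A can switch to Sports (3 → 8). Not NE.
(Sports, Sports): Service A can switch to Licensed (0 → 7). Not NE.
(Sports, News): Service A can switch to Licensed (3 → 7). Not NE.
(Sports, Bundled): Service B can switch to Sports (7 → 8). Not NE.
(The remaining 3 profiles each have a profitable deviation by the same check.)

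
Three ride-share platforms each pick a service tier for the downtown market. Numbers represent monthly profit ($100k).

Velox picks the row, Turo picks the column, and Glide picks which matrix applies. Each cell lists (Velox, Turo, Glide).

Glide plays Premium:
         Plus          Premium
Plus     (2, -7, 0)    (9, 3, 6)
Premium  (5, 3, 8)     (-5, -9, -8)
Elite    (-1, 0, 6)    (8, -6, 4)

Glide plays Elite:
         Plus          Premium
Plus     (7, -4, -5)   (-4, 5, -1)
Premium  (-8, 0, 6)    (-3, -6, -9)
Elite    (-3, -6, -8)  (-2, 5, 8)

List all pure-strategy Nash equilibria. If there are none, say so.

The pure Nash equilibria are (Plus, Premium, Premium); (Premium, Plus, Premium); (Elite, Premium, Elite).

Velox against (Plus, Premium): payoffs 2, 5, -1 → best response Premium.
Velox against (Plus, Elite): payoffs 7, -8, -3 → best response Plus.
Velox against (Premium, Premium): payoffs 9, -5, 8 → best response Plus.
Velox against (Premium, Elite): payoffs -4, -3, -2 → best response Elite.
Turo against (Plus, Premium): payoffs -7, 3 → best response Premium.
Turo against (Plus, Elite): payoffs -4, 5 → best response Premium.
Turo against (Premium, Premium): payoffs 3, -9 → best response Plus.
Turo against (Premium, Elite): payoffs 0, -6 → best response Plus.
Turo against (Elite, Premium): payoffs 0, -6 → best response Plus.
Turo against (Elite, Elite): payoffs -6, 5 → best response Premium.
Glide against (Plus, Plus): payoffs 0, -5 → best response Premium.
Glide against (Plus, Premium): payoffs 6, -1 → best response Premium.
Glide against (Premium, Plus): payoffs 8, 6 → best response Premium.
Glide against (Premium, Premium): payoffs -8, -9 → best response Premium.
Glide against (Elite, Plus): payoffs 6, -8 → best response Premium.
Glide against (Elite, Premium): payoffs 4, 8 → best response Elite.
Mutual best responses: (Plus, Premium, Premium); (Premium, Plus, Premium); (Elite, Premium, Elite).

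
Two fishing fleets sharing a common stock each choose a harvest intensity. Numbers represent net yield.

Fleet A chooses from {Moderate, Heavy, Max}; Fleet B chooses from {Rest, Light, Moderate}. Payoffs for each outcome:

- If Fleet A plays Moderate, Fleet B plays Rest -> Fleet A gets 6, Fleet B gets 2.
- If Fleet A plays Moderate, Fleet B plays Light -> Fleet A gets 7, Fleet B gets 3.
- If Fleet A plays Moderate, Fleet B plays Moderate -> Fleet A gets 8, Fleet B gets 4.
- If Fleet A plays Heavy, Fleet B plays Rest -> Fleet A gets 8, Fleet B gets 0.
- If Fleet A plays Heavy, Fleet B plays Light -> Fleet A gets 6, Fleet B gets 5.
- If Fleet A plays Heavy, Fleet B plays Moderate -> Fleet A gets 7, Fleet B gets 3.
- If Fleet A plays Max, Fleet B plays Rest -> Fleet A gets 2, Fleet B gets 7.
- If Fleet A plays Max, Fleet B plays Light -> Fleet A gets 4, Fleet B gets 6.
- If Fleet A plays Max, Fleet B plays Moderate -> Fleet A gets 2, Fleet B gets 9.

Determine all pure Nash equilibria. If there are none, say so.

Fleet A against Rest: payoffs 6, 8, 2 → best response Heavy.
Fleet A against Light: payoffs 7, 6, 4 → best response Moderate.
Fleet A against Moderate: payoffs 8, 7, 2 → best response Moderate.
Fleet B against Moderate: payoffs 2, 3, 4 → best response Moderate.
Fleet B against Heavy: payoffs 0, 5, 3 → best response Light.
Fleet B against Max: payoffs 7, 6, 9 → best response Moderate.
Mutual best responses: (Moderate, Moderate).

(Moderate, Moderate)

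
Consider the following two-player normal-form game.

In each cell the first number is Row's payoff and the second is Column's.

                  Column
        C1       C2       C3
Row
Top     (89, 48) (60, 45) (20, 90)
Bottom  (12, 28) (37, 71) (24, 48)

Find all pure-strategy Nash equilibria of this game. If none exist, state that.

none

For each strategy profile, look for a profitable unilateral deviation.
(Top, C1): Column can switch to C3 (48 → 90). Not NE.
(Top, C2): Column can switch to C1 (45 → 48). Not NE.
(Top, C3): Row can switch to Bottom (20 → 24). Not NE.
(Bottom, C1): Row can switch to Top (12 → 89). Not NE.
(Bottom, C2): Row can switch to Top (37 → 60). Not NE.
(Bottom, C3): Column can switch to C2 (48 → 71). Not NE.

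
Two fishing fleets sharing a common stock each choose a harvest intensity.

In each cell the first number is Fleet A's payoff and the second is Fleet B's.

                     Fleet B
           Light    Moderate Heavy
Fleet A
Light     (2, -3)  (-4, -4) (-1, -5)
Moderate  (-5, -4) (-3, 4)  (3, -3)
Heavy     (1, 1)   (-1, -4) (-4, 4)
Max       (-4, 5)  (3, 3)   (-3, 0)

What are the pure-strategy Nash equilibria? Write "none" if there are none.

Pure NE: (Light, Light)

(Light, Light): Fleet A gets 2, best alternative 1; Fleet B gets -3, best alternative -4. No profitable deviation — NE.
(Light, Moderate): Fleet A can switch to Moderate (-4 → -3). Not NE.
(Light, Heavy): Fleet A can switch to Moderate (-1 → 3). Not NE.
(Moderate, Light): Fleet A can switch to Light (-5 → 2). Not NE.
(Moderate, Moderate): Fleet A can switch to Heavy (-3 → -1). Not NE.
(Moderate, Heavy): Fleet B can switch to Moderate (-3 → 4). Not NE.
(Heavy, Light): Fleet A can switch to Light (1 → 2). Not NE.
(The remaining 5 profiles each have a profitable deviation by the same check.)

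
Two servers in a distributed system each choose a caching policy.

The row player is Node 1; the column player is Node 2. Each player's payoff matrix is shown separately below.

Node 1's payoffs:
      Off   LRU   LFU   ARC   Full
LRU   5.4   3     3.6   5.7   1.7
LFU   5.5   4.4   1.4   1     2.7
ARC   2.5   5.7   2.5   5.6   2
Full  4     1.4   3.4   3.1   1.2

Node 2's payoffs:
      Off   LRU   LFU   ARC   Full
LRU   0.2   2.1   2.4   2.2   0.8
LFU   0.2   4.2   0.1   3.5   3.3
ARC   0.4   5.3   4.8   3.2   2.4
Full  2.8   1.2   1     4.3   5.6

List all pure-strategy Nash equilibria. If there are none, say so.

Pure-strategy Nash equilibria: (LRU, LFU) and (ARC, LRU)

Node 1 against Off: payoffs 5.4, 5.5, 2.5, 4 → best response LFU.
Node 1 against LRU: payoffs 3, 4.4, 5.7, 1.4 → best response ARC.
Node 1 against LFU: payoffs 3.6, 1.4, 2.5, 3.4 → best response LRU.
Node 1 against ARC: payoffs 5.7, 1, 5.6, 3.1 → best response LRU.
Node 1 against Full: payoffs 1.7, 2.7, 2, 1.2 → best response LFU.
Node 2 against LRU: payoffs 0.2, 2.1, 2.4, 2.2, 0.8 → best response LFU.
Node 2 against LFU: payoffs 0.2, 4.2, 0.1, 3.5, 3.3 → best response LRU.
Node 2 against ARC: payoffs 0.4, 5.3, 4.8, 3.2, 2.4 → best response LRU.
Node 2 against Full: payoffs 2.8, 1.2, 1, 4.3, 5.6 → best response Full.
Mutual best responses: (LRU, LFU); (ARC, LRU).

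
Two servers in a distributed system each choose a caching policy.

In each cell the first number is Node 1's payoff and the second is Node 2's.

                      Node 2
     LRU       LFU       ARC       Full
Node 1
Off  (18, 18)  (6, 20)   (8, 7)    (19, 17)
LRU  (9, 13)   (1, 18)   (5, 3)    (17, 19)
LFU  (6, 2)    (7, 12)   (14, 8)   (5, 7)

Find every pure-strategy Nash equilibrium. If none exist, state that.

Pure NE: (LFU, LFU)

(Off, LRU): Node 2 can switch to LFU (18 → 20). Not NE.
(Off, LFU): Node 1 can switch to LFU (6 → 7). Not NE.
(Off, ARC): Node 1 can switch to LFU (8 → 14). Not NE.
(Off, Full): Node 2 can switch to LRU (17 → 18). Not NE.
(LRU, LRU): Node 1 can switch to Off (9 → 18). Not NE.
(LRU, LFU): Node 1 can switch to Off (1 → 6). Not NE.
(LRU, ARC): Node 1 can switch to Off (5 → 8). Not NE.
(LRU, Full): Node 1 can switch to Off (17 → 19). Not NE.
(LFU, LFU): Node 1 gets 7, best alternative 6; Node 2 gets 12, best alternative 8. No profitable deviation — NE.
(The remaining 3 profiles each have a profitable deviation by the same check.)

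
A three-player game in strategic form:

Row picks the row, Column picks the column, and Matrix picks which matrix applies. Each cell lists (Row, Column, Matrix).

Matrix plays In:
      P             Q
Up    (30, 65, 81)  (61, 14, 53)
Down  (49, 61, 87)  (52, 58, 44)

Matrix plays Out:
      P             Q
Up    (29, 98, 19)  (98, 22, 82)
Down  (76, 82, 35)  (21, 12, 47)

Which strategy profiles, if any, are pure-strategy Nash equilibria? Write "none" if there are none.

(Down, P, In)

Mark each player's best response to every combination of opponents' strategies; a profile where every player is best-responding is a pure Nash equilibrium.
Row against (P, In): payoffs 30, 49 → best response Down.
Row against (P, Out): payoffs 29, 76 → best response Down.
Row against (Q, In): payoffs 61, 52 → best response Up.
Row against (Q, Out): payoffs 98, 21 → best response Up.
Column against (Up, In): payoffs 65, 14 → best response P.
Column against (Up, Out): payoffs 98, 22 → best response P.
Column against (Down, In): payoffs 61, 58 → best response P.
Column against (Down, Out): payoffs 82, 12 → best response P.
Matrix against (Up, P): payoffs 81, 19 → best response In.
Matrix against (Up, Q): payoffs 53, 82 → best response Out.
Matrix against (Down, P): payoffs 87, 35 → best response In.
Matrix against (Down, Q): payoffs 44, 47 → best response Out.
Mutual best responses: (Down, P, In).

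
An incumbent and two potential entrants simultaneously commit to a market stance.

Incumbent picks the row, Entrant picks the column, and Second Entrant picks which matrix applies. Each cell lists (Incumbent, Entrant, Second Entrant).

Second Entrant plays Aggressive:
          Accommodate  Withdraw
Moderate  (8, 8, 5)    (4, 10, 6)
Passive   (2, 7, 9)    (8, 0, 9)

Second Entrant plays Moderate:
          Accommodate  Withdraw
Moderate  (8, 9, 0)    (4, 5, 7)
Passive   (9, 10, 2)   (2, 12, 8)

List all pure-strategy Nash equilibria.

(Moderate, Accommodate, Aggressive): Entrant can switch to Withdraw (8 → 10). Not NE.
(Moderate, Accommodate, Moderate): Incumbent can switch to Passive (8 → 9). Not NE.
(Moderate, Withdraw, Aggressive): Incumbent can switch to Passive (4 → 8). Not NE.
(Moderate, Withdraw, Moderate): Entrant can switch to Accommodate (5 → 9). Not NE.
(Passive, Accommodate, Aggressive): Incumbent can switch to Moderate (2 → 8). Not NE.
(Passive, Accommodate, Moderate): Entrant can switch to Withdraw (10 → 12). Not NE.
(The remaining 2 profiles each have a profitable deviation by the same check.)

This game has no pure Nash equilibrium.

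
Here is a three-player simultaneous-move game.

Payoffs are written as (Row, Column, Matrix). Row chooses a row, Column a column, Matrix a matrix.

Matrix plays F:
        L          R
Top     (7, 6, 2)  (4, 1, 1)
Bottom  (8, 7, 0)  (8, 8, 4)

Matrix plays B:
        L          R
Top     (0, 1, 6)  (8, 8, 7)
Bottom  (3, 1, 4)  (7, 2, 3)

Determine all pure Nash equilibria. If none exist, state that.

Pure-strategy Nash equilibria: (Top, R, B), (Bottom, R, F)

Row against (L, F): payoffs 7, 8 → best response Bottom.
Row against (L, B): payoffs 0, 3 → best response Bottom.
Row against (R, F): payoffs 4, 8 → best response Bottom.
Row against (R, B): payoffs 8, 7 → best response Top.
Column against (Top, F): payoffs 6, 1 → best response L.
Column against (Top, B): payoffs 1, 8 → best response R.
Column against (Bottom, F): payoffs 7, 8 → best response R.
Column against (Bottom, B): payoffs 1, 2 → best response R.
Matrix against (Top, L): payoffs 2, 6 → best response B.
Matrix against (Top, R): payoffs 1, 7 → best response B.
Matrix against (Bottom, L): payoffs 0, 4 → best response B.
Matrix against (Bottom, R): payoffs 4, 3 → best response F.
Mutual best responses: (Top, R, B); (Bottom, R, F).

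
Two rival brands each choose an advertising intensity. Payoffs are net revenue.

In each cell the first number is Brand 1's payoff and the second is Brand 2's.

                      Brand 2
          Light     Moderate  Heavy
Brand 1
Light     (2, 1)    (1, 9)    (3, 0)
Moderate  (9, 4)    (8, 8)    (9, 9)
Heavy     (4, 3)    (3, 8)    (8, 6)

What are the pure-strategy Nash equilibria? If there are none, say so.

(Light, Light): Brand 1 can switch to Moderate (2 → 9). Not NE.
(Light, Moderate): Brand 1 can switch to Moderate (1 → 8). Not NE.
(Light, Heavy): Brand 1 can switch to Moderate (3 → 9). Not NE.
(Moderate, Light): Brand 2 can switch to Moderate (4 → 8). Not NE.
(Moderate, Moderate): Brand 2 can switch to Heavy (8 → 9). Not NE.
(Moderate, Heavy): Brand 1 gets 9, best alternative 8; Brand 2 gets 9, best alternative 8. No profitable deviation — NE.
(Heavy, Light): Brand 1 can switch to Moderate (4 → 9). Not NE.
(The remaining 2 profiles each have a profitable deviation by the same check.)

Pure NE: (Moderate, Heavy)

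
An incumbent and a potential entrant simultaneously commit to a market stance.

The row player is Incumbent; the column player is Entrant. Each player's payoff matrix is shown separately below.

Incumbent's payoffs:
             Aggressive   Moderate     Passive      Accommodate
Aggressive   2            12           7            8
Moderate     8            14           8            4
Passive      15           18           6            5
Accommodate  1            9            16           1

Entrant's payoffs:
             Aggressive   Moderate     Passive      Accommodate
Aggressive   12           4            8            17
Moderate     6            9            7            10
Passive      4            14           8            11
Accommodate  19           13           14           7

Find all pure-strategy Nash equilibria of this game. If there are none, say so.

Incumbent against Aggressive: payoffs 2, 8, 15, 1 → best response Passive.
Incumbent against Moderate: payoffs 12, 14, 18, 9 → best response Passive.
Incumbent against Passive: payoffs 7, 8, 6, 16 → best response Accommodate.
Incumbent against Accommodate: payoffs 8, 4, 5, 1 → best response Aggressive.
Entrant against Aggressive: payoffs 12, 4, 8, 17 → best response Accommodate.
Entrant against Moderate: payoffs 6, 9, 7, 10 → best response Accommodate.
Entrant against Passive: payoffs 4, 14, 8, 11 → best response Moderate.
Entrant against Accommodate: payoffs 19, 13, 14, 7 → best response Aggressive.
Mutual best responses: (Aggressive, Accommodate); (Passive, Moderate).

Pure-strategy Nash equilibria: (Aggressive, Accommodate), (Passive, Moderate)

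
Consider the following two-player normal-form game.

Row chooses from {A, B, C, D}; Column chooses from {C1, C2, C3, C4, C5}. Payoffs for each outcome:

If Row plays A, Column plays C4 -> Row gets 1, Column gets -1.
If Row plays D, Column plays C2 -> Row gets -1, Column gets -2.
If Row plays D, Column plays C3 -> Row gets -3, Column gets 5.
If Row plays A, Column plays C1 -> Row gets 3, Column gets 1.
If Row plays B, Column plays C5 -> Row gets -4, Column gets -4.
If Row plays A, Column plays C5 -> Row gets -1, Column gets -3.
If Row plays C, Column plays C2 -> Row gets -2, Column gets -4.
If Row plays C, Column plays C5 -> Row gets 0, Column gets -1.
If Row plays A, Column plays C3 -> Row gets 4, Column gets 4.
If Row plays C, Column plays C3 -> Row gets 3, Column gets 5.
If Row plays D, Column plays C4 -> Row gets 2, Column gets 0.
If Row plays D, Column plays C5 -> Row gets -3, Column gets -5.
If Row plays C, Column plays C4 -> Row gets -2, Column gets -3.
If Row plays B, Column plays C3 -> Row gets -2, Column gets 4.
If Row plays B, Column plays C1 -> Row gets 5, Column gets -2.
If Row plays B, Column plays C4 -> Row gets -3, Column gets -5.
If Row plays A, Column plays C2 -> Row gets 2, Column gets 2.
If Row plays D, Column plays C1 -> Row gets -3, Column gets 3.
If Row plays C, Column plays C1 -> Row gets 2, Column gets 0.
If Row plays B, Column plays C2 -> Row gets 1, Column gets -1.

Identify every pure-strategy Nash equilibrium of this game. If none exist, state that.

(A, C3)

(A, C1): Row can switch to B (3 → 5). Not NE.
(A, C2): Column can switch to C3 (2 → 4). Not NE.
(A, C3): Row gets 4, best alternative 3; Column gets 4, best alternative 2. No profitable deviation — NE.
(A, C4): Row can switch to D (1 → 2). Not NE.
(A, C5): Row can switch to C (-1 → 0). Not NE.
(B, C1): Column can switch to C2 (-2 → -1). Not NE.
(B, C2): Row can switch to A (1 → 2). Not NE.
(B, C3): Row can switch to A (-2 → 4). Not NE.
(B, C4): Row can switch to A (-3 → 1). Not NE.
(B, C5): Row can switch to A (-4 → -1). Not NE.
(C, C1): Row can switch to A (2 → 3). Not NE.
(The remaining 9 profiles each have a profitable deviation by the same check.)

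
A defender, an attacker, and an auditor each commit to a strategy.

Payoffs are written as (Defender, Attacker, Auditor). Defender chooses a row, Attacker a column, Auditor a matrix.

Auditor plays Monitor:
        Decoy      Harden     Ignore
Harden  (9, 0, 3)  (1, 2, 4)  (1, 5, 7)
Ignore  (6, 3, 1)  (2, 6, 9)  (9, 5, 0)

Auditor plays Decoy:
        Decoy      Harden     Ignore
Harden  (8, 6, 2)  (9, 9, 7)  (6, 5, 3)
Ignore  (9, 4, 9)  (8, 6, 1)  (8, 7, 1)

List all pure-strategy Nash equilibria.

Defender against (Decoy, Monitor): payoffs 9, 6 → best response Harden.
Defender against (Decoy, Decoy): payoffs 8, 9 → best response Ignore.
Defender against (Harden, Monitor): payoffs 1, 2 → best response Ignore.
Defender against (Harden, Decoy): payoffs 9, 8 → best response Harden.
Defender against (Ignore, Monitor): payoffs 1, 9 → best response Ignore.
Defender against (Ignore, Decoy): payoffs 6, 8 → best response Ignore.
Attacker against (Harden, Monitor): payoffs 0, 2, 5 → best response Ignore.
Attacker against (Harden, Decoy): payoffs 6, 9, 5 → best response Harden.
Attacker against (Ignore, Monitor): payoffs 3, 6, 5 → best response Harden.
Attacker against (Ignore, Decoy): payoffs 4, 6, 7 → best response Ignore.
Auditor against (Harden, Decoy): payoffs 3, 2 → best response Monitor.
Auditor against (Harden, Harden): payoffs 4, 7 → best response Decoy.
Auditor against (Harden, Ignore): payoffs 7, 3 → best response Monitor.
Auditor against (Ignore, Decoy): payoffs 1, 9 → best response Decoy.
Auditor against (Ignore, Harden): payoffs 9, 1 → best response Monitor.
Auditor against (Ignore, Ignore): payoffs 0, 1 → best response Decoy.
Mutual best responses: (Harden, Harden, Decoy); (Ignore, Harden, Monitor); (Ignore, Ignore, Decoy).

Pure-strategy Nash equilibria: (Harden, Harden, Decoy), (Ignore, Harden, Monitor), (Ignore, Ignore, Decoy)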